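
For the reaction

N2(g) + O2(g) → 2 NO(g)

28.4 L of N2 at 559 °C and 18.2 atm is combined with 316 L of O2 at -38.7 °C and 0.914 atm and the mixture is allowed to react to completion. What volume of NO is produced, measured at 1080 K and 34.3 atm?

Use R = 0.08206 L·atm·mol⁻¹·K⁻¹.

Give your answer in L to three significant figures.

n(N2) = PV/RT = (18.2 × 28.4) / (0.08206 × 832.15) = 7.569 mol
n(O2) = PV/RT = (0.914 × 316) / (0.08206 × 234.45) = 15.01 mol
For 7.569 mol N2, stoichiometry requires (1/1) × 7.569 = 7.569 mol O2; 15.01 mol is available, so N2 is limiting.
n(NO) = (2/1) × 7.569 = 15.14 mol
V(NO) = nRT/P = 15.14 × 0.08206 × 1080 / 34.3 = 39.12 L

39.1 L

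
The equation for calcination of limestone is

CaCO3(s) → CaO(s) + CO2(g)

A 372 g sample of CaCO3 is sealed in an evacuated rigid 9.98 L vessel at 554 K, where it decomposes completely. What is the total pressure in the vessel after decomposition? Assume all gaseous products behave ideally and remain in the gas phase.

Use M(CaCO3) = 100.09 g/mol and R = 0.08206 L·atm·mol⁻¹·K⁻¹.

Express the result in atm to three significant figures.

n(CaCO3) = 372 / 100.09 = 3.717 mol
n(gas produced) = (1/1) × 3.717 = 3.717 mol
P = nRT/V = 3.717 × 0.08206 × 554 / 9.98 = 16.93 atm

16.9 atm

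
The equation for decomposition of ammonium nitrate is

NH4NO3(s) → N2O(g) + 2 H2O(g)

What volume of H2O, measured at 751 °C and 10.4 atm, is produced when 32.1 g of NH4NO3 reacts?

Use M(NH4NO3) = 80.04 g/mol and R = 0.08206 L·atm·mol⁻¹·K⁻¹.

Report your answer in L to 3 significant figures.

n(NH4NO3) = 32.10 / 80.04 = 0.4010 mol
n(H2O) = (2/1) × 0.4010 = 0.8020 mol
V = nRT/P = 0.8020 × 0.08206 × 1024.15 / 10.4 = 6.481 L

6.48 L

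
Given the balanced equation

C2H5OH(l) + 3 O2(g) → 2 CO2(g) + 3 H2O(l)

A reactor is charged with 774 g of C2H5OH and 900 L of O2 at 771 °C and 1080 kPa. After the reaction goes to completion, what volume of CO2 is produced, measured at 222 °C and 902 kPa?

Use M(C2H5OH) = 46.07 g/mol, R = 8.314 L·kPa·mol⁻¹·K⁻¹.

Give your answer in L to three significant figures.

153 L

n(C2H5OH) = 774 / 46.07 = 16.80 mol
n(O2) = PV/RT = (1080 × 900) / (8.314 × 1044.15) = 112.0 mol
For 16.80 mol C2H5OH, stoichiometry requires (3/1) × 16.80 = 50.40 mol O2; 112.0 mol is available, so C2H5OH is limiting.
n(CO2) = (2/1) × 16.80 = 33.60 mol
V(CO2) = nRT/P = 33.60 × 8.314 × 495.15 / 902 = 153.3 L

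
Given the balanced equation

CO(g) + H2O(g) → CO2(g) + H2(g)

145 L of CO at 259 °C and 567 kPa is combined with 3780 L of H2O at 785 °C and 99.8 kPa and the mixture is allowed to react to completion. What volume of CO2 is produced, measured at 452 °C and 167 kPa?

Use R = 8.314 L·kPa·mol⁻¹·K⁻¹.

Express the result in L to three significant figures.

n(CO) = PV/RT = (567 × 145) / (8.314 × 532.15) = 18.58 mol
n(H2O) = PV/RT = (99.8 × 3780) / (8.314 × 1058.15) = 42.88 mol
For 18.58 mol CO, stoichiometry requires (1/1) × 18.58 = 18.58 mol H2O; 42.88 mol is available, so CO is limiting.
n(CO2) = (1/1) × 18.58 = 18.58 mol
V(CO2) = nRT/P = 18.58 × 8.314 × 725.15 / 167 = 670.8 L

671 L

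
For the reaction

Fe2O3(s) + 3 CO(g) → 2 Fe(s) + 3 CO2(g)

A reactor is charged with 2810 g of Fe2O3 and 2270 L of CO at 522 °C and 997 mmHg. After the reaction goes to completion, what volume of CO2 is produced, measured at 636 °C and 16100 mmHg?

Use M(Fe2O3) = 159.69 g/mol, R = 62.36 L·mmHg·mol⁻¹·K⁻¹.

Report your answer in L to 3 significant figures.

161 L

n(Fe2O3) = 2810 / 159.69 = 17.60 mol
n(CO) = PV/RT = (997 × 2270) / (62.36 × 795.15) = 45.64 mol
For 17.60 mol Fe2O3, stoichiometry requires (3/1) × 17.60 = 52.80 mol CO; 45.64 mol is available, so CO is limiting.
n(CO2) = (3/3) × 45.64 = 45.64 mol
V(CO2) = nRT/P = 45.64 × 62.36 × 909.15 / 16100 = 160.7 L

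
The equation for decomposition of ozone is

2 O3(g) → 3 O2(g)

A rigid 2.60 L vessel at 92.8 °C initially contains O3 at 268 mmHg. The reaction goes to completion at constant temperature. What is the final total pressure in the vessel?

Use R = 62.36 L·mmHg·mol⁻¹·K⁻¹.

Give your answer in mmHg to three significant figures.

402 mmHg

Since T and V are fixed, P_final/P_initial = n_final/n_initial = 3/2.
P_final = (3/2) × 268 = 402.0 mmHg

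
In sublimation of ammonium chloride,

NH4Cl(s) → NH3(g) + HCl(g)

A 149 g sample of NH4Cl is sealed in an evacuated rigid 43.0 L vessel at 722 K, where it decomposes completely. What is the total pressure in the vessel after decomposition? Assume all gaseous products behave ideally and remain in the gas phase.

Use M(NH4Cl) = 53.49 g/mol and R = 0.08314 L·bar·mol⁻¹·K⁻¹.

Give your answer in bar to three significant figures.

n(NH4Cl) = 149 / 53.49 = 2.786 mol
n(gas produced) = (2/1) × 2.786 = 5.572 mol
P = nRT/V = 5.572 × 0.08314 × 722 / 43.0 = 7.778 bar

7.78 bar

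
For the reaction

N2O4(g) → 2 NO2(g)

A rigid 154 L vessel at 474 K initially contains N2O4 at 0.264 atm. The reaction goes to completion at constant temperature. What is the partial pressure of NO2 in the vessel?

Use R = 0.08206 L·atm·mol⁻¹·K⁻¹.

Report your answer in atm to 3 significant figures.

0.528 atm

n(N2O4)₀ = PV/RT = (0.264 × 154) / (0.08206 × 474) = 1.045 mol
n(NO2) = (2/1) × 1.045 = 2.090 mol
P(NO2) = nRT/V = 2.090 × 0.08206 × 474 / 154 = 0.5279 atm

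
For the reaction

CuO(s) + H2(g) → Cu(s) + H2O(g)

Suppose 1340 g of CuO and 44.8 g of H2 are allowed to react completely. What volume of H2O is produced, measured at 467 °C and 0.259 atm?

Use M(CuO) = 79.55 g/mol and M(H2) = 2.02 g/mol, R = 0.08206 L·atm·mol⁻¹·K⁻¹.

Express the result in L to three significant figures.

3950 L

n(CuO) = 1340 / 79.55 = 16.84 mol
n(H2) = 44.8 / 2.02 = 22.18 mol
For 16.84 mol CuO, stoichiometry requires (1/1) × 16.84 = 16.84 mol H2; 22.18 mol is available, so CuO is limiting.
n(H2O) = (1/1) × 16.84 = 16.84 mol
V(H2O) = nRT/P = 16.84 × 0.08206 × 740.15 / 0.259 = 3949 L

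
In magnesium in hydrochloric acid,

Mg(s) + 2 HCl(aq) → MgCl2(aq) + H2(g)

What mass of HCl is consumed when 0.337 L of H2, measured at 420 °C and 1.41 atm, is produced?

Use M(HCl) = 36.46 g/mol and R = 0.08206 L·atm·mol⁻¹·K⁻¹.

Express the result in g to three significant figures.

n(H2) = PV/RT = (1.41 × 0.337) / (0.08206 × 693.15) = 0.008354 mol
n(HCl) = (2/1) × 0.008354 = 0.01671 mol
m(HCl) = 0.01671 × 36.46 = 0.6092 g

0.609 g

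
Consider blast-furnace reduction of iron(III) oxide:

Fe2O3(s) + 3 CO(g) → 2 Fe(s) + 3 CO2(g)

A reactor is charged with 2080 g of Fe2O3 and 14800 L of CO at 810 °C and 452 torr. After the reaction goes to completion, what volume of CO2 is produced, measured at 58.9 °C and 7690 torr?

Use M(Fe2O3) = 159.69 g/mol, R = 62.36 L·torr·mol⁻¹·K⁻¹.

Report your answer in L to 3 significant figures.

105 L

n(Fe2O3) = 2080 / 159.69 = 13.03 mol
n(CO) = PV/RT = (452 × 14800) / (62.36 × 1083.15) = 99.04 mol
For 13.03 mol Fe2O3, stoichiometry requires (3/1) × 13.03 = 39.09 mol CO; 99.04 mol is available, so Fe2O3 is limiting.
n(CO2) = (3/1) × 13.03 = 39.09 mol
V(CO2) = nRT/P = 39.09 × 62.36 × 332.05 / 7690 = 105.3 L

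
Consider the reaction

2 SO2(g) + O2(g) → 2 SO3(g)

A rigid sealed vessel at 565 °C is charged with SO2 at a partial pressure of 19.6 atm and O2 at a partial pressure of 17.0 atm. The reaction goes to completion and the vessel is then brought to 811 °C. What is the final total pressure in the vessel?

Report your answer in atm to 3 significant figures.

With V and T fixed, P_i ∝ n_i, so the mole ratios apply directly to partial pressures at 565 °C.
P(O2) required for 19.6 atm of SO2 = (1/2) × 19.6 = 9.800 atm; available 17.0 atm, so SO2 is limiting.
P(O2) remaining = 17.0 − (1/2) × 19.6 = 7.200 atm
P(gaseous products) = (2)/2 × 19.6 = 19.60 atm
P_total at 565 °C = 7.200 + 19.60 = 26.80 atm
Scaling to 811 °C: P = 26.80 × 1084.15/838.15 = 34.67 atm

34.7 atm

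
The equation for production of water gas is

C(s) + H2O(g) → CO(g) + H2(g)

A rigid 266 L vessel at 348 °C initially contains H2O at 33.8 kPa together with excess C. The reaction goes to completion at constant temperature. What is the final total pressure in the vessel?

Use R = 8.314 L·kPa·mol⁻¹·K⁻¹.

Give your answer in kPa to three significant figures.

67.6 kPa

Since T and V are fixed, P_final/P_initial = n_final/n_initial = 2/1.
P_final = (2/1) × 33.8 = 67.60 kPa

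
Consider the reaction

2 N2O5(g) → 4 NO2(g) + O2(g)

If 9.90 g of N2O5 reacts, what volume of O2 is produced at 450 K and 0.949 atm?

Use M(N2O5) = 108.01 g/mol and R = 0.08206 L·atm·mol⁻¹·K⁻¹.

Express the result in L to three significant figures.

n(N2O5) = 9.900 / 108.01 = 0.09166 mol
n(O2) = (1/2) × 0.09166 = 0.04583 mol
V = nRT/P = 0.04583 × 0.08206 × 450 / 0.949 = 1.783 L

1.78 L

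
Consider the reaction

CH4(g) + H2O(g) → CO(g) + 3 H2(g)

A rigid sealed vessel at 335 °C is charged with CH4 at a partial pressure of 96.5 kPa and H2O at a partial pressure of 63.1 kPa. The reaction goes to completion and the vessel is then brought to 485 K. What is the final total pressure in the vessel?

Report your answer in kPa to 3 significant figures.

228 kPa

With V and T fixed, P_i ∝ n_i, so the mole ratios apply directly to partial pressures at 335 °C.
P(H2O) required for 96.5 kPa of CH4 = (1/1) × 96.5 = 96.50 kPa; available 63.1 kPa, so H2O is limiting.
P(CH4) remaining = 96.5 − (1/1) × 63.1 = 33.40 kPa
P(gaseous products) = (1+3)/1 × 63.1 = 252.4 kPa
P_total at 335 °C = 33.40 + 252.4 = 285.8 kPa
Scaling to 485 K: P = 285.8 × 485/608.15 = 227.9 kPa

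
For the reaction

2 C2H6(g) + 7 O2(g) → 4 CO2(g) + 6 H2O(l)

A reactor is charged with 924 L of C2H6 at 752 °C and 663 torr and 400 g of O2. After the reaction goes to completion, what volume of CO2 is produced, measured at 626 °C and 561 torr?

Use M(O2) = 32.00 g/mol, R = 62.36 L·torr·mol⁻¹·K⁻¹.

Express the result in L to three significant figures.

n(C2H6) = PV/RT = (663 × 924) / (62.36 × 1025.15) = 9.583 mol
n(O2) = 400 / 32.00 = 12.50 mol
For 9.583 mol C2H6, stoichiometry requires (7/2) × 9.583 = 33.54 mol O2; 12.50 mol is available, so O2 is limiting.
n(CO2) = (4/7) × 12.50 = 7.143 mol
V(CO2) = nRT/P = 7.143 × 62.36 × 899.15 / 561 = 713.9 L

714 L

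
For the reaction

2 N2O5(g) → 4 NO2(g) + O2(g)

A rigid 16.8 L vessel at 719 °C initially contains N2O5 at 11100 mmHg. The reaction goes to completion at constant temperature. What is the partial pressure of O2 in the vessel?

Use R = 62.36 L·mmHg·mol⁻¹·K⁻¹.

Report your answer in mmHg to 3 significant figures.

5550 mmHg

n(N2O5)₀ = PV/RT = (11100 × 16.8) / (62.36 × 992.15) = 3.014 mol
n(O2) = (1/2) × 3.014 = 1.507 mol
P(O2) = nRT/V = 1.507 × 62.36 × 992.15 / 16.8 = 5550 mmHg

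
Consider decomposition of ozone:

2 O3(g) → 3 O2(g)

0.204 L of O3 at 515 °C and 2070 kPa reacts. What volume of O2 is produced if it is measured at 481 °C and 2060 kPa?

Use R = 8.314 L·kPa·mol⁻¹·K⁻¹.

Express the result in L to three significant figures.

n(O3) = PV/RT = (2070 × 0.204) / (8.314 × 788.15) = 0.06444 mol
n(O2) = (3/2) × 0.06444 = 0.09666 mol
V = nRT/P = 0.09666 × 8.314 × 754.15 / 2060 = 0.2942 L

0.294 L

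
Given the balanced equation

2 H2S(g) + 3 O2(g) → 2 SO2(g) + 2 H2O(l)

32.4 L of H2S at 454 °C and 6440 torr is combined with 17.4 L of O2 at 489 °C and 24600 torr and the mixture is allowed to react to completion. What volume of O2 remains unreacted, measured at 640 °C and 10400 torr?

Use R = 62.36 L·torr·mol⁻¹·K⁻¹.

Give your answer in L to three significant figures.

n(H2S) = PV/RT = (6440 × 32.4) / (62.36 × 727.15) = 4.602 mol
n(O2) = PV/RT = (24600 × 17.4) / (62.36 × 762.15) = 9.006 mol
For 4.602 mol H2S, stoichiometry requires (3/2) × 4.602 = 6.903 mol O2; 9.006 mol is available, so H2S is limiting.
n(O2) consumed = (3/2) × 4.602 = 6.903 mol; remaining = 9.006 − 6.903 = 2.103 mol
V(O2) = nRT/P = 2.103 × 62.36 × 913.15 / 10400 = 11.51 L

11.5 L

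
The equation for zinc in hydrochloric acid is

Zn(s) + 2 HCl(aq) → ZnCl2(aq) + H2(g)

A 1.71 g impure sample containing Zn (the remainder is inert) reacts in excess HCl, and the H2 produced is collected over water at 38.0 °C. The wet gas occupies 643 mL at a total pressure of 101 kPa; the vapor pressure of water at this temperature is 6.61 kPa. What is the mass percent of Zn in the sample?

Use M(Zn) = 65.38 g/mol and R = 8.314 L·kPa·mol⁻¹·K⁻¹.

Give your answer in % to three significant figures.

89.7 %

P(H2) = 101 − 6.61 = 94.39 kPa
n(H2) = PV/RT = (94.39 × 0.6430) / (8.314 × 311.15) = 0.02346 mol
n(Zn) = (1/1) × 0.02346 = 0.02346 mol
m(Zn) = 0.02346 × 65.38 = 1.534 g
%Zn = 1.534 / 1.71 × 100 = 89.71%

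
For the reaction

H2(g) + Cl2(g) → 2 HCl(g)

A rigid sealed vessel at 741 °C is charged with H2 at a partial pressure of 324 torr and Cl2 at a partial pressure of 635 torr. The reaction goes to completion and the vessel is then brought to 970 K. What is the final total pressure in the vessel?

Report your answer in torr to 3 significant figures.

917 torr

Because the vessel is rigid and T is held at 741 °C, work the stoichiometry in partial pressures (P_i = n_iRT/V).
P(Cl2) required for 324 torr of H2 = (1/1) × 324 = 324.0 torr; available 635 torr, so H2 is limiting.
P(Cl2) remaining = 635 − (1/1) × 324 = 311.0 torr
P(gaseous products) = (2)/1 × 324 = 648.0 torr
P_total at 741 °C = 311.0 + 648.0 = 959.0 torr
Scaling to 970 K: P = 959.0 × 970/1014.15 = 917.3 torr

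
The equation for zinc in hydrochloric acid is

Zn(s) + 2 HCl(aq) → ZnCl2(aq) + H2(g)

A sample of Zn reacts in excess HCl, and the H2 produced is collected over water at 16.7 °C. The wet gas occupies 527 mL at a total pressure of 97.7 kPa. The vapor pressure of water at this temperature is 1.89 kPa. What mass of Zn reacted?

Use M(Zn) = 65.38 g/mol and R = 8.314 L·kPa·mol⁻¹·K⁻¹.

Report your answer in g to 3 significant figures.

P(H2) = 97.7 − 1.89 = 95.81 kPa
n(H2) = PV/RT = (95.81 × 0.5270) / (8.314 × 289.85) = 0.02095 mol
n(Zn) = (1/1) × 0.02095 = 0.02095 mol
m(Zn) = 0.02095 × 65.38 = 1.370 g

1.37 g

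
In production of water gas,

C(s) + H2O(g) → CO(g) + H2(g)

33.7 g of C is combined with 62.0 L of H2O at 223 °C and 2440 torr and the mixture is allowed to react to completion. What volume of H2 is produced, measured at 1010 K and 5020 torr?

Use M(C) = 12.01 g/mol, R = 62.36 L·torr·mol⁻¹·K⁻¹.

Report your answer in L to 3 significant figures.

35.2 L

n(C) = 33.7 / 12.01 = 2.806 mol
n(H2O) = PV/RT = (2440 × 62.0) / (62.36 × 496.15) = 4.889 mol
For 2.806 mol C, stoichiometry requires (1/1) × 2.806 = 2.806 mol H2O; 4.889 mol is available, so C is limiting.
n(H2) = (1/1) × 2.806 = 2.806 mol
V(H2) = nRT/P = 2.806 × 62.36 × 1010 / 5020 = 35.21 L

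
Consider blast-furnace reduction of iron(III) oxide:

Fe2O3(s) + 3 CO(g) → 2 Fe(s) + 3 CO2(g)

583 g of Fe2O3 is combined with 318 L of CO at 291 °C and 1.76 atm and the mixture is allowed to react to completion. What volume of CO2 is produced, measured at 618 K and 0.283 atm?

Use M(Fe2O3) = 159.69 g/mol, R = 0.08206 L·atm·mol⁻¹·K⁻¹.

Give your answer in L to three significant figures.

1960 L

n(Fe2O3) = 583 / 159.69 = 3.651 mol
n(CO) = PV/RT = (1.76 × 318) / (0.08206 × 564.15) = 12.09 mol
For 3.651 mol Fe2O3, stoichiometry requires (3/1) × 3.651 = 10.95 mol CO; 12.09 mol is available, so Fe2O3 is limiting.
n(CO2) = (3/1) × 3.651 = 10.95 mol
V(CO2) = nRT/P = 10.95 × 0.08206 × 618 / 0.283 = 1962 L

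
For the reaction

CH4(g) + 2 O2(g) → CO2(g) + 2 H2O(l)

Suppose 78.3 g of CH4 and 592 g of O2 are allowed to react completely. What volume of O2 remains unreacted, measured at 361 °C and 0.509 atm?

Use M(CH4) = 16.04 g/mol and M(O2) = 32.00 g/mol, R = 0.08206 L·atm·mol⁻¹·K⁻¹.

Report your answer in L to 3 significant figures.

n(CH4) = 78.3 / 16.04 = 4.882 mol
n(O2) = 592 / 32.00 = 18.50 mol
For 4.882 mol CH4, stoichiometry requires (2/1) × 4.882 = 9.764 mol O2; 18.50 mol is available, so CH4 is limiting.
n(O2) consumed = (2/1) × 4.882 = 9.764 mol; remaining = 18.50 − 9.764 = 8.736 mol
V(O2) = nRT/P = 8.736 × 0.08206 × 634.15 / 0.509 = 893.1 L

893 L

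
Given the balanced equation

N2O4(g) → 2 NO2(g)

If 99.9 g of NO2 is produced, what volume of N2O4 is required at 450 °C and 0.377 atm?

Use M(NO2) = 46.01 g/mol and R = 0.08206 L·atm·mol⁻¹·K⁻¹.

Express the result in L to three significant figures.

171 L

n(NO2) = 99.90 / 46.01 = 2.171 mol
n(N2O4) = (1/2) × 2.171 = 1.085 mol
V = nRT/P = 1.085 × 0.08206 × 723.15 / 0.377 = 170.8 L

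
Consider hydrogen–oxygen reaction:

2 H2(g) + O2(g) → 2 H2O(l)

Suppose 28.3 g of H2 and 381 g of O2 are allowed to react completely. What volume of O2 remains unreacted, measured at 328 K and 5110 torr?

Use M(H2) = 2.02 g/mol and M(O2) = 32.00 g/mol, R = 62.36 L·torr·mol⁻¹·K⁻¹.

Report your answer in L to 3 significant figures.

19.6 L

n(H2) = 28.3 / 2.02 = 14.01 mol
n(O2) = 381 / 32.00 = 11.91 mol
For 14.01 mol H2, stoichiometry requires (1/2) × 14.01 = 7.005 mol O2; 11.91 mol is available, so H2 is limiting.
n(O2) consumed = (1/2) × 14.01 = 7.005 mol; remaining = 11.91 − 7.005 = 4.905 mol
V(O2) = nRT/P = 4.905 × 62.36 × 328 / 5110 = 19.63 L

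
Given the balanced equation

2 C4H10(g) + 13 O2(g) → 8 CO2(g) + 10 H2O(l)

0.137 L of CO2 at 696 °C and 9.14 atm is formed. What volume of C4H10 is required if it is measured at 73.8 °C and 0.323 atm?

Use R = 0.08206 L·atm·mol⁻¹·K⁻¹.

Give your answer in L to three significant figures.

n(CO2) = PV/RT = (9.14 × 0.137) / (0.08206 × 969.15) = 0.01575 mol
n(C4H10) = (2/8) × 0.01575 = 0.003938 mol
V = nRT/P = 0.003938 × 0.08206 × 346.95 / 0.323 = 0.3471 L

0.347 L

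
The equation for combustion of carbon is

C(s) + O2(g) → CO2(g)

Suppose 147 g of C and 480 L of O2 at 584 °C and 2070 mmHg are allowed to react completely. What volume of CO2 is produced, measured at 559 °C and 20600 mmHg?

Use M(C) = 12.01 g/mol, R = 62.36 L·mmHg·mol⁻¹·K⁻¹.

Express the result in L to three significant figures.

30.8 L

n(C) = 147 / 12.01 = 12.24 mol
n(O2) = PV/RT = (2070 × 480) / (62.36 × 857.15) = 18.59 mol
For 12.24 mol C, stoichiometry requires (1/1) × 12.24 = 12.24 mol O2; 18.59 mol is available, so C is limiting.
n(CO2) = (1/1) × 12.24 = 12.24 mol
V(CO2) = nRT/P = 12.24 × 62.36 × 832.15 / 20600 = 30.83 L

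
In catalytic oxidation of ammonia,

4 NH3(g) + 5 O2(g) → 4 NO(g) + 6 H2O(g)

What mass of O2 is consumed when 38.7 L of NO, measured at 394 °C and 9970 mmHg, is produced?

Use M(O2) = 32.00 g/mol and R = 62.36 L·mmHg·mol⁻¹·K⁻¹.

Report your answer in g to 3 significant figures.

n(NO) = PV/RT = (9970 × 38.7) / (62.36 × 667.15) = 9.274 mol
n(O2) = (5/4) × 9.274 = 11.59 mol
m(O2) = 11.59 × 32.00 = 370.9 g

371 g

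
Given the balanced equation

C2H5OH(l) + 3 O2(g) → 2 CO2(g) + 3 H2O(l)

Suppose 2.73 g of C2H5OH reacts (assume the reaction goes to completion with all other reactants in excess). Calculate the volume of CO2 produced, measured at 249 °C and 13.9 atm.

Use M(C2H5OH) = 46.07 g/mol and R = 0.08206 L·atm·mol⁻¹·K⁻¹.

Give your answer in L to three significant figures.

n(C2H5OH) = 2.730 / 46.07 = 0.05926 mol
n(CO2) = (2/1) × 0.05926 = 0.1185 mol
V = nRT/P = 0.1185 × 0.08206 × 522.15 / 13.9 = 0.3653 L

0.365 L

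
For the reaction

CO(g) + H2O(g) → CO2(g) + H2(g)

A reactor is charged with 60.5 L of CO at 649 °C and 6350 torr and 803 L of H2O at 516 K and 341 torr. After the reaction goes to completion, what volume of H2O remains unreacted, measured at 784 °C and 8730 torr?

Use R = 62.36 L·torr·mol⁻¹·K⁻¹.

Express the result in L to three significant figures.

n(CO) = PV/RT = (6350 × 60.5) / (62.36 × 922.15) = 6.681 mol
n(H2O) = PV/RT = (341 × 803) / (62.36 × 516) = 8.510 mol
For 6.681 mol CO, stoichiometry requires (1/1) × 6.681 = 6.681 mol H2O; 8.510 mol is available, so CO is limiting.
n(H2O) consumed = (1/1) × 6.681 = 6.681 mol; remaining = 8.510 − 6.681 = 1.829 mol
V(H2O) = nRT/P = 1.829 × 62.36 × 1057.15 / 8730 = 13.81 L

13.8 L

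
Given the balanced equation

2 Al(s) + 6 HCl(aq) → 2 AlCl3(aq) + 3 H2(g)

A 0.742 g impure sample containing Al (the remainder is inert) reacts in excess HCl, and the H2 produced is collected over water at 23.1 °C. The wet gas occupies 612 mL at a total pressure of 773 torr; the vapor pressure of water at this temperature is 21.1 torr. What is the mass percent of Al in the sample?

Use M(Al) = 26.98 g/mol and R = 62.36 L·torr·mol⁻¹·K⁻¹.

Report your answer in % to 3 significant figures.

P(H2) = 773 − 21.1 = 751.9 torr
n(H2) = PV/RT = (751.9 × 0.6120) / (62.36 × 296.25) = 0.02491 mol
n(Al) = (2/3) × 0.02491 = 0.01661 mol
m(Al) = 0.01661 × 26.98 = 0.4481 g
%Al = 0.4481 / 0.742 × 100 = 60.39%

60.4 %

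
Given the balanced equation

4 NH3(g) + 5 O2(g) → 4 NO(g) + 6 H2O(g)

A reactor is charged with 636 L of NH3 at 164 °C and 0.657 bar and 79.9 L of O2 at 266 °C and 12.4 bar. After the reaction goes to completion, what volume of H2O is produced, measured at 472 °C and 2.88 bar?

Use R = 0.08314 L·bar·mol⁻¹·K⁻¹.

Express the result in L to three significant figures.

n(NH3) = PV/RT = (0.657 × 636) / (0.08314 × 437.15) = 11.50 mol
n(O2) = PV/RT = (12.4 × 79.9) / (0.08314 × 539.15) = 22.10 mol
For 11.50 mol NH3, stoichiometry requires (5/4) × 11.50 = 14.38 mol O2; 22.10 mol is available, so NH3 is limiting.
n(H2O) = (6/4) × 11.50 = 17.25 mol
V(H2O) = nRT/P = 17.25 × 0.08314 × 745.15 / 2.88 = 371.1 L

371 L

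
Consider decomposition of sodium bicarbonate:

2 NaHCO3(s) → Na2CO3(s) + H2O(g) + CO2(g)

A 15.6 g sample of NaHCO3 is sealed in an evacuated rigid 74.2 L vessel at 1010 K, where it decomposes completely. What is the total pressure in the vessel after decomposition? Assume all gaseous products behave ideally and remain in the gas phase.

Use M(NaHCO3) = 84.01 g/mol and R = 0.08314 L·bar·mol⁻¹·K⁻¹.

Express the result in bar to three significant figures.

n(NaHCO3) = 15.6 / 84.01 = 0.1857 mol
n(gas produced) = (2/2) × 0.1857 = 0.1857 mol
P = nRT/V = 0.1857 × 0.08314 × 1010 / 74.2 = 0.2102 bar

0.210 bar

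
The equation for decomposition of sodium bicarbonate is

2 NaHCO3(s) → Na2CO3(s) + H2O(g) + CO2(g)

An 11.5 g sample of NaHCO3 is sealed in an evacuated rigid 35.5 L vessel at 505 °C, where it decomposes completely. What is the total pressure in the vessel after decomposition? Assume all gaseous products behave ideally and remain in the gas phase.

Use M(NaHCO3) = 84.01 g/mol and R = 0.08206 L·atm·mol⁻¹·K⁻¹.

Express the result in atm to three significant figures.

n(NaHCO3) = 11.5 / 84.01 = 0.1369 mol
n(gas produced) = (2/2) × 0.1369 = 0.1369 mol
P = nRT/V = 0.1369 × 0.08206 × 778.15 / 35.5 = 0.2462 atm

0.246 atm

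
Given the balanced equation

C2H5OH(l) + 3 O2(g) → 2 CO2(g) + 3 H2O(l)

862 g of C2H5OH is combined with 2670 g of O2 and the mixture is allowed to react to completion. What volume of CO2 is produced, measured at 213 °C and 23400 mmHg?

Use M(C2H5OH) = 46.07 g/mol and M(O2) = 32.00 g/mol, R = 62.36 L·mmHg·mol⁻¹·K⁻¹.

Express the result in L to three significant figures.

n(C2H5OH) = 862 / 46.07 = 18.71 mol
n(O2) = 2670 / 32.00 = 83.44 mol
For 18.71 mol C2H5OH, stoichiometry requires (3/1) × 18.71 = 56.13 mol O2; 83.44 mol is available, so C2H5OH is limiting.
n(CO2) = (2/1) × 18.71 = 37.42 mol
V(CO2) = nRT/P = 37.42 × 62.36 × 486.15 / 23400 = 48.48 L

48.5 L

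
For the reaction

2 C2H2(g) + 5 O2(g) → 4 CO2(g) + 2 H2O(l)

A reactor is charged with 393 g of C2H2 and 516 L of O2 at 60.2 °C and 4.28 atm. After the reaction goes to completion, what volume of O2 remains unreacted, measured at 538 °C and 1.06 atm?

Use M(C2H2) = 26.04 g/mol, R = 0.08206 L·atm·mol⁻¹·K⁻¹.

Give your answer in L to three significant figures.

2700 L

n(C2H2) = 393 / 26.04 = 15.09 mol
n(O2) = PV/RT = (4.28 × 516) / (0.08206 × 333.35) = 80.73 mol
For 15.09 mol C2H2, stoichiometry requires (5/2) × 15.09 = 37.73 mol O2; 80.73 mol is available, so C2H2 is limiting.
n(O2) consumed = (5/2) × 15.09 = 37.73 mol; remaining = 80.73 − 37.73 = 43.00 mol
V(O2) = nRT/P = 43.00 × 0.08206 × 811.15 / 1.06 = 2700 L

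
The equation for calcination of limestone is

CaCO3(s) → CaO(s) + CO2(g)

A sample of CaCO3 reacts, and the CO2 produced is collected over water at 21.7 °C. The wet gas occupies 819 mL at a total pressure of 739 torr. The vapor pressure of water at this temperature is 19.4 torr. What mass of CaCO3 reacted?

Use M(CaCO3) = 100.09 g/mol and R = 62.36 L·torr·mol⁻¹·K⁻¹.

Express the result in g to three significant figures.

3.21 g

P(CO2) = 739 − 19.4 = 719.6 torr
n(CO2) = PV/RT = (719.6 × 0.8190) / (62.36 × 294.85) = 0.03205 mol
n(CaCO3) = (1/1) × 0.03205 = 0.03205 mol
m(CaCO3) = 0.03205 × 100.09 = 3.208 g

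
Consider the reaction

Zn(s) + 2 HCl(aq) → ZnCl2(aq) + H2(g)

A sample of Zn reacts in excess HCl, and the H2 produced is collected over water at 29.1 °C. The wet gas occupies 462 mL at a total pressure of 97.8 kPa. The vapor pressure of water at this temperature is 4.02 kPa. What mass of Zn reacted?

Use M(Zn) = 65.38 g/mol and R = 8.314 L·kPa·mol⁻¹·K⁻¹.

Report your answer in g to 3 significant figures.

1.13 g

P(H2) = 97.8 − 4.02 = 93.78 kPa
n(H2) = PV/RT = (93.78 × 0.4620) / (8.314 × 302.25) = 0.01724 mol
n(Zn) = (1/1) × 0.01724 = 0.01724 mol
m(Zn) = 0.01724 × 65.38 = 1.127 g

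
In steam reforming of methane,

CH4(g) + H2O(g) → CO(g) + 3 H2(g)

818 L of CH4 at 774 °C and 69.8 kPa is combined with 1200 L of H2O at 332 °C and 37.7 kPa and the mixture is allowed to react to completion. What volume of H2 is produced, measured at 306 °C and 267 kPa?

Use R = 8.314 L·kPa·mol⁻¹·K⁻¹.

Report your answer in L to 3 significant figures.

n(CH4) = PV/RT = (69.8 × 818) / (8.314 × 1047.15) = 6.558 mol
n(H2O) = PV/RT = (37.7 × 1200) / (8.314 × 605.15) = 8.992 mol
For 6.558 mol CH4, stoichiometry requires (1/1) × 6.558 = 6.558 mol H2O; 8.992 mol is available, so CH4 is limiting.
n(H2) = (3/1) × 6.558 = 19.67 mol
V(H2) = nRT/P = 19.67 × 8.314 × 579.15 / 267 = 354.7 L

355 L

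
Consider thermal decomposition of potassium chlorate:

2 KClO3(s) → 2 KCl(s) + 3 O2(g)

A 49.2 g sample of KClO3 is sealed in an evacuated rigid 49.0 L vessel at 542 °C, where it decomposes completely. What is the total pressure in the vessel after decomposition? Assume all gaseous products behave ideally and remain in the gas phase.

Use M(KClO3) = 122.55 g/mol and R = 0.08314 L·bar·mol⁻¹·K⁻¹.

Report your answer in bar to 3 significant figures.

n(KClO3) = 49.2 / 122.55 = 0.4015 mol
n(gas produced) = (3/2) × 0.4015 = 0.6023 mol
P = nRT/V = 0.6023 × 0.08314 × 815.15 / 49.0 = 0.8330 bar

0.833 bar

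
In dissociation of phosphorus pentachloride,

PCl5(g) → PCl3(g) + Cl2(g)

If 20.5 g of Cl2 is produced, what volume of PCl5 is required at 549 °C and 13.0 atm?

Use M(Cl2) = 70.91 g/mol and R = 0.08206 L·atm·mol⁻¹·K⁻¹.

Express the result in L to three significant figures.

1.50 L

n(Cl2) = 20.50 / 70.91 = 0.2891 mol
n(PCl5) = (1/1) × 0.2891 = 0.2891 mol
V = nRT/P = 0.2891 × 0.08206 × 822.15 / 13.0 = 1.500 L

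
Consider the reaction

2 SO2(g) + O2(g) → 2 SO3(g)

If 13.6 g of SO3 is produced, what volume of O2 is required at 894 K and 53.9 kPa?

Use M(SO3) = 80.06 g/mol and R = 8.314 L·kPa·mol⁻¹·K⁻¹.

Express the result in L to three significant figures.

n(SO3) = 13.60 / 80.06 = 0.1699 mol
n(O2) = (1/2) × 0.1699 = 0.08495 mol
V = nRT/P = 0.08495 × 8.314 × 894 / 53.9 = 11.71 L

11.7 L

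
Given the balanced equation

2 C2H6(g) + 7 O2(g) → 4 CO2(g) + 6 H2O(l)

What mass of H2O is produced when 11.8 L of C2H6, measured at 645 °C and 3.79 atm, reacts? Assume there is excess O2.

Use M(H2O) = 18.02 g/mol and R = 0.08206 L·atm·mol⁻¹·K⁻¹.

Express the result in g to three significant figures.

n(C2H6) = PV/RT = (3.79 × 11.8) / (0.08206 × 918.15) = 0.5936 mol
n(H2O) = (6/2) × 0.5936 = 1.781 mol
m(H2O) = 1.781 × 18.02 = 32.09 g

32.1 g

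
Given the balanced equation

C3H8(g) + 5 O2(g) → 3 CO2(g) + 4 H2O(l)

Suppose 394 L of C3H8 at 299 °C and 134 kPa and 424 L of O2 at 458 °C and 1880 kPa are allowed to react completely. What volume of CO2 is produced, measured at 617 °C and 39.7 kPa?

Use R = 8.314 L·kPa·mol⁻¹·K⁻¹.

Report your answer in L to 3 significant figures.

6210 L

n(C3H8) = PV/RT = (134 × 394) / (8.314 × 572.15) = 11.10 mol
n(O2) = PV/RT = (1880 × 424) / (8.314 × 731.15) = 131.1 mol
For 11.10 mol C3H8, stoichiometry requires (5/1) × 11.10 = 55.50 mol O2; 131.1 mol is available, so C3H8 is limiting.
n(CO2) = (3/1) × 11.10 = 33.30 mol
V(CO2) = nRT/P = 33.30 × 8.314 × 890.15 / 39.7 = 6208 L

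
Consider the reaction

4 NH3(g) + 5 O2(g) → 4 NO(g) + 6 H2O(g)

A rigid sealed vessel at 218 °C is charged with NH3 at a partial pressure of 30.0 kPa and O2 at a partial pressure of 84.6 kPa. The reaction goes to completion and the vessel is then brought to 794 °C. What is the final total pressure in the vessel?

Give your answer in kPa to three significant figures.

With V and T fixed, P_i ∝ n_i, so the mole ratios apply directly to partial pressures at 218 °C.
P(O2) required for 30.0 kPa of NH3 = (5/4) × 30.0 = 37.50 kPa; available 84.6 kPa, so NH3 is limiting.
P(O2) remaining = 84.6 − (5/4) × 30.0 = 47.10 kPa
P(gaseous products) = (4+6)/4 × 30.0 = 75.00 kPa
P_total at 218 °C = 47.10 + 75.00 = 122.1 kPa
Scaling to 794 °C: P = 122.1 × 1067.15/491.15 = 265.3 kPa

265 kPa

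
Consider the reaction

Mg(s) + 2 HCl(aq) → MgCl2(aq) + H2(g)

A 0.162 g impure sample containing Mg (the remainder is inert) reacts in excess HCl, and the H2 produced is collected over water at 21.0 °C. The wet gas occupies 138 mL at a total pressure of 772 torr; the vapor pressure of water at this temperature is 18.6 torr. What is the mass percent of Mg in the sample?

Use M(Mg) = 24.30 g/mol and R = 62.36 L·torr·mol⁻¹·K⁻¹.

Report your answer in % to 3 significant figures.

P(H2) = 772 − 18.6 = 753.4 torr
n(H2) = PV/RT = (753.4 × 0.1380) / (62.36 × 294.15) = 0.005668 mol
n(Mg) = (1/1) × 0.005668 = 0.005668 mol
m(Mg) = 0.005668 × 24.30 = 0.1377 g
%Mg = 0.1377 / 0.162 × 100 = 85.00%

85.0 %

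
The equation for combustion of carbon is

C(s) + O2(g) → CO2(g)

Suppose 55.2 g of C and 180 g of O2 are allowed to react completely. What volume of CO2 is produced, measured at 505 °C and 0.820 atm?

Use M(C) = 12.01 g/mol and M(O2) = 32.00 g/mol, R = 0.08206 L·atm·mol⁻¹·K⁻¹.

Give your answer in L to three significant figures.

n(C) = 55.2 / 12.01 = 4.596 mol
n(O2) = 180 / 32.00 = 5.625 mol
For 4.596 mol C, stoichiometry requires (1/1) × 4.596 = 4.596 mol O2; 5.625 mol is available, so C is limiting.
n(CO2) = (1/1) × 4.596 = 4.596 mol
V(CO2) = nRT/P = 4.596 × 0.08206 × 778.15 / 0.820 = 357.9 L

358 L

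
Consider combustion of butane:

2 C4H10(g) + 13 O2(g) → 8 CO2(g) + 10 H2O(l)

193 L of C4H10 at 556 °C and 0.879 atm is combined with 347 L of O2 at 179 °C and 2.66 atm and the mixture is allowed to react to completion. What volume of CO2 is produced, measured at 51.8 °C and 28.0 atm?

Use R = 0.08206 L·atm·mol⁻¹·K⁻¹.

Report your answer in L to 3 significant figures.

n(C4H10) = PV/RT = (0.879 × 193) / (0.08206 × 829.15) = 2.493 mol
n(O2) = PV/RT = (2.66 × 347) / (0.08206 × 452.15) = 24.88 mol
For 2.493 mol C4H10, stoichiometry requires (13/2) × 2.493 = 16.20 mol O2; 24.88 mol is available, so C4H10 is limiting.
n(CO2) = (8/2) × 2.493 = 9.972 mol
V(CO2) = nRT/P = 9.972 × 0.08206 × 324.95 / 28.0 = 9.497 L

9.50 L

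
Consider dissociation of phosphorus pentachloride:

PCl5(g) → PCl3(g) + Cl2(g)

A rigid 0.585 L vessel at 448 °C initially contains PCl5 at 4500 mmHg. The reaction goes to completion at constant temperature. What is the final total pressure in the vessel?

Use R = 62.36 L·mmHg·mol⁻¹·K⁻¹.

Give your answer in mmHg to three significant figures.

9000 mmHg

Since T and V are fixed, P_final/P_initial = n_final/n_initial = 2/1.
P_final = (2/1) × 4500 = 9000 mmHg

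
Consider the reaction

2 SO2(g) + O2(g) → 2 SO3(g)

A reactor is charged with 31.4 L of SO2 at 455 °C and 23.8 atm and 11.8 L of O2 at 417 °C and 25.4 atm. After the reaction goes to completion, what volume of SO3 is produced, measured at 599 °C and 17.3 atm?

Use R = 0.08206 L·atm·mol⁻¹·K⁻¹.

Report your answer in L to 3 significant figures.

n(SO2) = PV/RT = (23.8 × 31.4) / (0.08206 × 728.15) = 12.51 mol
n(O2) = PV/RT = (25.4 × 11.8) / (0.08206 × 690.15) = 5.292 mol
For 12.51 mol SO2, stoichiometry requires (1/2) × 12.51 = 6.255 mol O2; 5.292 mol is available, so O2 is limiting.
n(SO3) = (2/1) × 5.292 = 10.58 mol
V(SO3) = nRT/P = 10.58 × 0.08206 × 872.15 / 17.3 = 43.77 L

43.8 L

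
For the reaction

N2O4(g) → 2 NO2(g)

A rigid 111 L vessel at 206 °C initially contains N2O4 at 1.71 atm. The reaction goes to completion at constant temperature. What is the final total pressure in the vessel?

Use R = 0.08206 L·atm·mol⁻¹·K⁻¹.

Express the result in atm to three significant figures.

3.42 atm

At constant T and V, P ∝ n(gas): 1 mol gas → 2 mol gas.
P_final = (2/1) × 1.71 = 3.420 atm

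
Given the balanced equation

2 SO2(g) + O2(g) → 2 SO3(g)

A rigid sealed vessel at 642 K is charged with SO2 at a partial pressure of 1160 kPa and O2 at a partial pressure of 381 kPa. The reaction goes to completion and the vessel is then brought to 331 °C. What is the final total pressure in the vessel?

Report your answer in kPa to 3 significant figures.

At constant V, partial pressures at 642 K are proportional to moles, so apply stoichiometry directly to pressures.
P(O2) required for 1160 kPa of SO2 = (1/2) × 1160 = 580.0 kPa; available 381 kPa, so O2 is limiting.
P(SO2) remaining = 1160 − (2/1) × 381 = 398.0 kPa
P(gaseous products) = (2)/1 × 381 = 762.0 kPa
P_total at 642 K = 398.0 + 762.0 = 1160 kPa
Scaling to 331 °C: P = 1160 × 604.15/642 = 1092 kPa

1090 kPa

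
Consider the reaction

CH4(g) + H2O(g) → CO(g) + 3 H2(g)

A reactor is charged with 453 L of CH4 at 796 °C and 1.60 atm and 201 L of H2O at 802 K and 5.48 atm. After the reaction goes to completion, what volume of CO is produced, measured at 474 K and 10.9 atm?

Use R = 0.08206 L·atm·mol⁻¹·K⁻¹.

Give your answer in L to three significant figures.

29.5 L

n(CH4) = PV/RT = (1.60 × 453) / (0.08206 × 1069.15) = 8.261 mol
n(H2O) = PV/RT = (5.48 × 201) / (0.08206 × 802) = 16.74 mol
For 8.261 mol CH4, stoichiometry requires (1/1) × 8.261 = 8.261 mol H2O; 16.74 mol is available, so CH4 is limiting.
n(CO) = (1/1) × 8.261 = 8.261 mol
V(CO) = nRT/P = 8.261 × 0.08206 × 474 / 10.9 = 29.48 L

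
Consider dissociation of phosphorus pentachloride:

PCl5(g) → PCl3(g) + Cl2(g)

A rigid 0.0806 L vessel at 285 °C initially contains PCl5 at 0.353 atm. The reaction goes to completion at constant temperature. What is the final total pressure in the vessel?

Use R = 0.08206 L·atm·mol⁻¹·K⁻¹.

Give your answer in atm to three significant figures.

0.706 atm

At constant T and V, P ∝ n(gas): 1 mol gas → 2 mol gas.
P_final = (2/1) × 0.353 = 0.7060 atm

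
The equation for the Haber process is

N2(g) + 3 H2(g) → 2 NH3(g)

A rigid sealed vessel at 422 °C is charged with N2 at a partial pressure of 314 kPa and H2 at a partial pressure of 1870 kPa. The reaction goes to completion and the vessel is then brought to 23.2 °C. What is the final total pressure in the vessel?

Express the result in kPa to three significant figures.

Because the vessel is rigid and T is held at 422 °C, work the stoichiometry in partial pressures (P_i = n_iRT/V).
P(H2) required for 314 kPa of N2 = (3/1) × 314 = 942.0 kPa; available 1870 kPa, so N2 is limiting.
P(H2) remaining = 1870 − (3/1) × 314 = 928.0 kPa
P(gaseous products) = (2)/1 × 314 = 628.0 kPa
P_total at 422 °C = 928.0 + 628.0 = 1556 kPa
Scaling to 23.2 °C: P = 1556 × 296.35/695.15 = 663.3 kPa

663 kPa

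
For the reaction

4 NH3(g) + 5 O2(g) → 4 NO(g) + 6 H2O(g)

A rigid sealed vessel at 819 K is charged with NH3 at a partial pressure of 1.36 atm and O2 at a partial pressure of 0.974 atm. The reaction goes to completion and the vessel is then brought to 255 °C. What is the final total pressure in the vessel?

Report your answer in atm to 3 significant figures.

With V and T fixed, P_i ∝ n_i, so the mole ratios apply directly to partial pressures at 819 K.
P(O2) required for 1.36 atm of NH3 = (5/4) × 1.36 = 1.700 atm; available 0.974 atm, so O2 is limiting.
P(NH3) remaining = 1.36 − (4/5) × 0.974 = 0.5808 atm
P(gaseous products) = (4+6)/5 × 0.974 = 1.948 atm
P_total at 819 K = 0.5808 + 1.948 = 2.529 atm
Scaling to 255 °C: P = 2.529 × 528.15/819 = 1.631 atm

1.63 atm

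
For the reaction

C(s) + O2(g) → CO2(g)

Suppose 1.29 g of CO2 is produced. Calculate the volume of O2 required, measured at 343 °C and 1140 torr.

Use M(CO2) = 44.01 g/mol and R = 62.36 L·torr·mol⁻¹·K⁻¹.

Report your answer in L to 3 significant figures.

0.988 L

n(CO2) = 1.290 / 44.01 = 0.02931 mol
n(O2) = (1/1) × 0.02931 = 0.02931 mol
V = nRT/P = 0.02931 × 62.36 × 616.15 / 1140 = 0.9879 L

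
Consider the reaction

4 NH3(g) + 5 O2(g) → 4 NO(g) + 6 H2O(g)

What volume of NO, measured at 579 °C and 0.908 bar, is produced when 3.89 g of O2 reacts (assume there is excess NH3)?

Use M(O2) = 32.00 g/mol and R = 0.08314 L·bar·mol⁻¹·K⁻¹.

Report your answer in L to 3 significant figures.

n(O2) = 3.890 / 32.00 = 0.1216 mol
n(NO) = (4/5) × 0.1216 = 0.09728 mol
V = nRT/P = 0.09728 × 0.08314 × 852.15 / 0.908 = 7.590 L

7.59 L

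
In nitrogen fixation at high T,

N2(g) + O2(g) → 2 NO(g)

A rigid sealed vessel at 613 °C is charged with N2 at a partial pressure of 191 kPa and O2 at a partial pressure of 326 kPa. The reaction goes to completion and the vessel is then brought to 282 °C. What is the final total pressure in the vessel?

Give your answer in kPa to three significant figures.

324 kPa

At constant V, partial pressures at 613 °C are proportional to moles, so apply stoichiometry directly to pressures.
P(O2) required for 191 kPa of N2 = (1/1) × 191 = 191.0 kPa; available 326 kPa, so N2 is limiting.
P(O2) remaining = 326 − (1/1) × 191 = 135.0 kPa
P(gaseous products) = (2)/1 × 191 = 382.0 kPa
P_total at 613 °C = 135.0 + 382.0 = 517.0 kPa
Scaling to 282 °C: P = 517.0 × 555.15/886.15 = 323.9 kPa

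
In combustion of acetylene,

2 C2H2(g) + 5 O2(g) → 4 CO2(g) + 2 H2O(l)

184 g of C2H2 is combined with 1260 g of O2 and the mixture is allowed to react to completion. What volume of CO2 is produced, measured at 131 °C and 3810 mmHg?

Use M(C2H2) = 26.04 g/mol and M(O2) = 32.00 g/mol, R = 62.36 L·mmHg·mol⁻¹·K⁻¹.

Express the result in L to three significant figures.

n(C2H2) = 184 / 26.04 = 7.066 mol
n(O2) = 1260 / 32.00 = 39.38 mol
For 7.066 mol C2H2, stoichiometry requires (5/2) × 7.066 = 17.66 mol O2; 39.38 mol is available, so C2H2 is limiting.
n(CO2) = (4/2) × 7.066 = 14.13 mol
V(CO2) = nRT/P = 14.13 × 62.36 × 404.15 / 3810 = 93.47 L

93.5 L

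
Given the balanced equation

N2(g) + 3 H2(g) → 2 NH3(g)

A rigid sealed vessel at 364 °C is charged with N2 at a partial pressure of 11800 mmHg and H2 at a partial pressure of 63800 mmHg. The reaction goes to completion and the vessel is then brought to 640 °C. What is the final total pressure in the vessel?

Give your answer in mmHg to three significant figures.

74500 mmHg

With V and T fixed, P_i ∝ n_i, so the mole ratios apply directly to partial pressures at 364 °C.
P(H2) required for 11800 mmHg of N2 = (3/1) × 11800 = 35400 mmHg; available 63800 mmHg, so N2 is limiting.
P(H2) remaining = 63800 − (3/1) × 11800 = 28400 mmHg
P(gaseous products) = (2)/1 × 11800 = 23600 mmHg
P_total at 364 °C = 28400 + 23600 = 52000 mmHg
Scaling to 640 °C: P = 52000 × 913.15/637.15 = 74530 mmHg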